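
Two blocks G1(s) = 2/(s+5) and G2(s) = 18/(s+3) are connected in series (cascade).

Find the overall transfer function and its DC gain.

Series: multiply transfer functions. G_eq = 2/(s+5) × 18/(s+3) = 36/((s+5)(s+3)). DC gain = 36/(5×3) = 2.4.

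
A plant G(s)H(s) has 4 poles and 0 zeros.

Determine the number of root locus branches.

Root locus has n branches where n = number of poles = 4.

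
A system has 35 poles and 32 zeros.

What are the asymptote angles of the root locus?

n - m = 35 - 32 = 3. Angles: θk = (2k + 1)·180°/3 = 60°, 180°, 300°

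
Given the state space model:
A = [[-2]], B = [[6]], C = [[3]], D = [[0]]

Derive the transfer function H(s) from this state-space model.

(sI - A)⁻¹ = 1/(s + 2). H(s) = 3 × 6/(s + 2) + 0 = 18/(s + 2).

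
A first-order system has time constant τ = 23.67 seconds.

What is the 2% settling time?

For first-order system, 2% settling time ≈ 4τ = 4 × 23.67 = 94.68 s.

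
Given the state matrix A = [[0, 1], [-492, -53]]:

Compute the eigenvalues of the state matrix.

det(A - λI) = λ² - (-53)λ + 492 = (λ - (-12))(λ - (-41)). Eigenvalues: -12, -41.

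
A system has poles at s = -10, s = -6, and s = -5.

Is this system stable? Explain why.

All poles are in the left half-plane. System is stable.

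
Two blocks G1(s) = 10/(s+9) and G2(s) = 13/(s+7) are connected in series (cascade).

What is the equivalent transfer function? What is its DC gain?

Series: multiply transfer functions. G_eq = 10/(s+9) × 13/(s+7) = 130/((s+9)(s+7)). DC gain = 130/(9×7) = 2.0635.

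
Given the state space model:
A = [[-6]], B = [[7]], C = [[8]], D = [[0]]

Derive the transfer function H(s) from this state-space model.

(sI - A)⁻¹ = 1/(s + 6). H(s) = 8 × 7/(s + 6) + 0 = 56/(s + 6).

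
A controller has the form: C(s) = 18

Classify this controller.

This is a Proportional (P) controller.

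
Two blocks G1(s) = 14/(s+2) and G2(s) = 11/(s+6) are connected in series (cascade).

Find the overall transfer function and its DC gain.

Series: multiply transfer functions. G_eq = 14/(s+2) × 11/(s+6) = 154/((s+2)(s+6)). DC gain = 154/(2×6) = 12.8333.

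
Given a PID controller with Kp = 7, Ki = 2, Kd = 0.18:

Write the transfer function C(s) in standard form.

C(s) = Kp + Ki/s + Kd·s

Substituting values: C(s) = 7 + 2/s + 0.18s = (0.18s² + 7s + 2)/s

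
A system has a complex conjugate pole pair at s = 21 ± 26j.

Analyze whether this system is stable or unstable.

Real part of poles is 21 (> 0, right half-plane). Unstable.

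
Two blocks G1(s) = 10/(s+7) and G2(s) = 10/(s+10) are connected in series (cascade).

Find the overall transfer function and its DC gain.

Series: multiply transfer functions. G_eq = 10/(s+7) × 10/(s+10) = 100/((s+7)(s+10)). DC gain = 100/(7×10) = 1.4286.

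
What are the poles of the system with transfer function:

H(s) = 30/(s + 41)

Pole is where denominator = 0: s + 41 = 0, so s = -41.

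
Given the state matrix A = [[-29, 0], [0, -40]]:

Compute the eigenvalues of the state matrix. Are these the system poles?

For diagonal matrix, eigenvalues are diagonal entries: λ₁ = -29, λ₂ = -40. Eigenvalues of A = system poles.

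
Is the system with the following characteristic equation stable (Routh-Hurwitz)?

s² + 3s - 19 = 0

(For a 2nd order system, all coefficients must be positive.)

Coefficients: 1, 3, -19. c=-19 not positive, so system is unstable.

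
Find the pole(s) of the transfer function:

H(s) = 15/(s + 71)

Pole is where denominator = 0: s + 71 = 0, so s = -71.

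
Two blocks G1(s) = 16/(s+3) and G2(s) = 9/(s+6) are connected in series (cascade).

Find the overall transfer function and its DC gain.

Series: multiply transfer functions. G_eq = 16/(s+3) × 9/(s+6) = 144/((s+3)(s+6)). DC gain = 144/(3×6) = 8.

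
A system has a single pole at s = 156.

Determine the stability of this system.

Pole at s = 156 is in the right half-plane. Unstable.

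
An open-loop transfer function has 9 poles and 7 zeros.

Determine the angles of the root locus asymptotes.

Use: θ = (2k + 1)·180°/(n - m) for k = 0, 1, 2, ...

n - m = 9 - 7 = 2. Angles: θk = (2k + 1)·180°/2 = 90°, 270°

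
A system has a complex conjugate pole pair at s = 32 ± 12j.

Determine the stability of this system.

Real part of poles is 32 (> 0, right half-plane). Unstable.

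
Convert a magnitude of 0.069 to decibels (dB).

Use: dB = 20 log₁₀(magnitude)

dB = 20 log₁₀(0.069) = -23.2 dB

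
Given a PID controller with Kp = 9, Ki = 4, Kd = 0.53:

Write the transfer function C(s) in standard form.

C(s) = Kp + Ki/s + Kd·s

Substituting values: C(s) = 9 + 4/s + 0.53s = (0.53s² + 9s + 4)/s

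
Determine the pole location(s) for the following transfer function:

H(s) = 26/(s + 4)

Pole is where denominator = 0: s + 4 = 0, so s = -4.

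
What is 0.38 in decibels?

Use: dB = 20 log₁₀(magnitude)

dB = 20 log₁₀(0.38) = -8.4 dB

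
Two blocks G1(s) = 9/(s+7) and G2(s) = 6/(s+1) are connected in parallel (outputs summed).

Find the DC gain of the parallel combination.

Parallel: G_eq = G1 + G2. DC gain = G1(0) + G2(0) = 9/7 + 6/1 = 1.2857 + 6 = 7.2857.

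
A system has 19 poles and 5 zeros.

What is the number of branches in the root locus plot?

Root locus has n branches where n = number of poles = 19.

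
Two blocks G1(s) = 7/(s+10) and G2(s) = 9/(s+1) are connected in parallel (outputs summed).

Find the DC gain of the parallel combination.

Parallel: G_eq = G1 + G2. DC gain = G1(0) + G2(0) = 7/10 + 9/1 = 0.7 + 9 = 9.7.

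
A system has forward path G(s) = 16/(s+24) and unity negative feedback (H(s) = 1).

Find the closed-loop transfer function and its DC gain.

T(s) = G/(1+GH) = [16/(s+24)] / [1 + 16/(s+24)] = 16/(s+24+16) = 16/(s+40). DC gain = 16/40 = 0.4.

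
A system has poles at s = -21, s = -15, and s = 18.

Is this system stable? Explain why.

Pole(s) at s = 18 are not in the left half-plane. System is unstable.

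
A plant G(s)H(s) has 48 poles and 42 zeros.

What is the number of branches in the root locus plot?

Root locus has n branches where n = number of poles = 48.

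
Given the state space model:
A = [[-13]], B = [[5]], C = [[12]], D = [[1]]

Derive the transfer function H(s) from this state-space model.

(sI - A)⁻¹ = 1/(s + 13). H(s) = 12×5/(s + 13) + 1 = (s + 73)/(s + 13).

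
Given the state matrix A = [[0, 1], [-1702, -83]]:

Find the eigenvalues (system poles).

det(A - λI) = λ² - (-83)λ + 1702 = (λ - (-37))(λ - (-46)). Eigenvalues: -37, -46.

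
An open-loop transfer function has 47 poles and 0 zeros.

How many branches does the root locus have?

Root locus has n branches where n = number of poles = 47.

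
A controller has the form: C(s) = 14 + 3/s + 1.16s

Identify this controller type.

This is a Proportional-Integral-Derivative (PID) controller.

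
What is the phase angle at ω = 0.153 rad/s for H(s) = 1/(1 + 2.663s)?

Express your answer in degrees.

Phase = -arctan(ωτ) = -arctan(0.153 × 2.663) = -22.2°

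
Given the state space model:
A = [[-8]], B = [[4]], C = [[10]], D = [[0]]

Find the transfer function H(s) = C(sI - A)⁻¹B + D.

(sI - A)⁻¹ = 1/(s + 8). H(s) = 10 × 4/(s + 8) + 0 = 40/(s + 8).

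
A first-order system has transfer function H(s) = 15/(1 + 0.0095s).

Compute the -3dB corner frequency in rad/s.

Corner frequency = 1/τ = 1/0.0095 = 105.263 rad/s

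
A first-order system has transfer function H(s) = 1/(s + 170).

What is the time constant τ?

For H(s) = 1/(s + 1/τ), the pole is at -1/τ = -170, so τ = 1/170 = 0.0059 s.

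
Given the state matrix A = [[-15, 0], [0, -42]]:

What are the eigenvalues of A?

For diagonal matrix, eigenvalues are diagonal entries: λ₁ = -15, λ₂ = -42.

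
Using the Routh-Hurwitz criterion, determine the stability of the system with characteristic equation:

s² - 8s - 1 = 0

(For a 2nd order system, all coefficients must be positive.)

Coefficients: 1, -8, -1. b=-8, c=-1 not positive, so system is unstable.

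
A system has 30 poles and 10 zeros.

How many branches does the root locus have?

Root locus has n branches where n = number of poles = 30.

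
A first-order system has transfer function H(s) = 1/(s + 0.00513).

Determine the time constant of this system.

For H(s) = 1/(s + 1/τ), the pole is at -1/τ = -0.00513, so τ = 1/0.00513 = 194.9 s.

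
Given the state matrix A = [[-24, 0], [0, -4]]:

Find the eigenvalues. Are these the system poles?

For diagonal matrix, eigenvalues are diagonal entries: λ₁ = -24, λ₂ = -4. Eigenvalues of A = system poles.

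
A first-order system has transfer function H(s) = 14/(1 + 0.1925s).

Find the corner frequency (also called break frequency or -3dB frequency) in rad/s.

Corner frequency = 1/τ = 1/0.1925 = 5.195 rad/s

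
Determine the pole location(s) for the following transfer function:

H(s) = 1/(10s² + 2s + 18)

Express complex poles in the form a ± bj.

Discriminant = 2² - 4×10×18 = 4 - 720 = -716 < 0, so the poles are a complex conjugate pair s = (-2 ± j√716)/(2×10). Real part = -2/(2×10) = -2/20 = -0.1; imaginary part = ±√716/(2×10) ≈ 1.3379. Poles: s = -0.1 ± 1.3379j.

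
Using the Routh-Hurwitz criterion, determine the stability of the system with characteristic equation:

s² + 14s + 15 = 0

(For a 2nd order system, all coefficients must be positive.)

Coefficients: 1, 14, 15. All positive, so system is stable.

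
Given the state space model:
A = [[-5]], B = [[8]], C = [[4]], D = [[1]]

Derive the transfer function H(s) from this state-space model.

(sI - A)⁻¹ = 1/(s + 5). H(s) = 4×8/(s + 5) + 1 = (s + 37)/(s + 5).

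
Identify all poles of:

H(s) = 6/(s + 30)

Pole is where denominator = 0: s + 30 = 0, so s = -30.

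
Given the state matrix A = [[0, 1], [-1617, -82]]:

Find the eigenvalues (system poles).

det(A - λI) = λ² - (-82)λ + 1617 = (λ - (-49))(λ - (-33)). Eigenvalues: -49, -33.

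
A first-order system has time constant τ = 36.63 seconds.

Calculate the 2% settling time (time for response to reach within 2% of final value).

For first-order system, 2% settling time ≈ 4τ = 4 × 36.63 = 146.52 s.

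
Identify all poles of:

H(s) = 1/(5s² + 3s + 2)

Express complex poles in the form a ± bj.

Discriminant = 3² - 4×5×2 = 9 - 40 = -31 < 0, so the poles are a complex conjugate pair s = (-3 ± j√31)/(2×5). Real part = -3/(2×5) = -3/10 = -0.3; imaginary part = ±√31/(2×5) ≈ 0.5568. Poles: s = -0.3 ± 0.5568j.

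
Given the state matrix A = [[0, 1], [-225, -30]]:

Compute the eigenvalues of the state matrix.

det(A - λI) = λ² - (-30)λ + 225 = (λ - (-15))(λ - (-15)). Eigenvalues: -15, -15.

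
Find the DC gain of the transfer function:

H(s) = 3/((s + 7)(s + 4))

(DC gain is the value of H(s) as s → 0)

DC gain = H(0) = 3/(7 × 4) = 3/28 = 0.1071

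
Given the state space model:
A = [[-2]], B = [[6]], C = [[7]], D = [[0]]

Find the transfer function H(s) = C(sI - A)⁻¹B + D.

(sI - A)⁻¹ = 1/(s + 2). H(s) = 7 × 6/(s + 2) + 0 = 42/(s + 2).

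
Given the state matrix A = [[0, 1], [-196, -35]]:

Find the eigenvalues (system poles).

det(A - λI) = λ² - (-35)λ + 196 = (λ - (-28))(λ - (-7)). Eigenvalues: -28, -7.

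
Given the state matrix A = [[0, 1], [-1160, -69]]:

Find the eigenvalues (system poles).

det(A - λI) = λ² - (-69)λ + 1160 = (λ - (-40))(λ - (-29)). Eigenvalues: -40, -29.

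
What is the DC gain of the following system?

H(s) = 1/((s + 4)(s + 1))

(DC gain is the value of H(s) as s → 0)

DC gain = H(0) = 1/(4 × 1) = 1/4 = 0.25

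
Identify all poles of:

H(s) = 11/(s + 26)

Pole is where denominator = 0: s + 26 = 0, so s = -26.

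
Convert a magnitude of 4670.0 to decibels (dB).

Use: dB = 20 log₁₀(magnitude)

dB = 20 log₁₀(4670.0) = 73.4 dB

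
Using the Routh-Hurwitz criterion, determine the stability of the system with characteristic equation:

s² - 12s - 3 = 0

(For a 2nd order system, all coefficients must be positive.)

Coefficients: 1, -12, -3. b=-12, c=-3 not positive, so system is unstable.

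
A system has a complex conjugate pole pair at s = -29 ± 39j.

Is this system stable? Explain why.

Real part of poles is -29 (< 0, left half-plane). Stable.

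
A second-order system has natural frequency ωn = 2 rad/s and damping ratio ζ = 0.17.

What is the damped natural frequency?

ωd = ωn√(1 - ζ²) = 2√(1 - 0.17²) = 1.97 rad/s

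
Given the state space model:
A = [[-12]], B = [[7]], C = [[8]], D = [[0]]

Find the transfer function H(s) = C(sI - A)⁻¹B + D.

(sI - A)⁻¹ = 1/(s + 12). H(s) = 8 × 7/(s + 12) + 0 = 56/(s + 12).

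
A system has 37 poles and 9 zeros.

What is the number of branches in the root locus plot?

Root locus has n branches where n = number of poles = 37.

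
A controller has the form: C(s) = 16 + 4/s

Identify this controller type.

This is a Proportional-Integral (PI) controller.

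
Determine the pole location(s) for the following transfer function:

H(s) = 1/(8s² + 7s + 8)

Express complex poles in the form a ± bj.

Discriminant = 7² - 4×8×8 = 49 - 256 = -207 < 0, so the poles are a complex conjugate pair s = (-7 ± j√207)/(2×8). Real part = -7/(2×8) = -7/16 = -0.4375; imaginary part = ±√207/(2×8) ≈ 0.8992. Poles: s = -0.4375 ± 0.8992j.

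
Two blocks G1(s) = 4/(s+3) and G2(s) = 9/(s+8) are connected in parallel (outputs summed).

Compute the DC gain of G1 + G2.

Parallel: G_eq = G1 + G2. DC gain = G1(0) + G2(0) = 4/3 + 9/8 = 1.3333 + 1.125 = 2.4583.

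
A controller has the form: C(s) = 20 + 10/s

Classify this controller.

This is a Proportional-Integral (PI) controller.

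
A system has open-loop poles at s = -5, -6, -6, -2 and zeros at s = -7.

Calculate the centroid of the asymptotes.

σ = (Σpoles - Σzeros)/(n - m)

σ = (Σpoles - Σzeros)/(n - m) = (-19 - (-7))/(4 - 1) = -12/3 = -4.0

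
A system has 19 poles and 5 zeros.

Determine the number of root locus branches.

Root locus has n branches where n = number of poles = 19.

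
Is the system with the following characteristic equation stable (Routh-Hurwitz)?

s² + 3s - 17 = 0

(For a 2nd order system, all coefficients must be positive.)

Coefficients: 1, 3, -17. c=-17 not positive, so system is unstable.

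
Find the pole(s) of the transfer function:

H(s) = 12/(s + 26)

Pole is where denominator = 0: s + 26 = 0, so s = -26.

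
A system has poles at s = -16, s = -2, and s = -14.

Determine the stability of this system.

All poles are in the left half-plane. System is stable.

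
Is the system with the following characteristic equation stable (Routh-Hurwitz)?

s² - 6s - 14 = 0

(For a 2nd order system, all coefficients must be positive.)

Coefficients: 1, -6, -14. b=-6, c=-14 not positive, so system is unstable.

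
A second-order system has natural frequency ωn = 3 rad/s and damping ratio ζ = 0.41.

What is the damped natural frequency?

ωd = ωn√(1 - ζ²) = 3√(1 - 0.41²) = 2.74 rad/s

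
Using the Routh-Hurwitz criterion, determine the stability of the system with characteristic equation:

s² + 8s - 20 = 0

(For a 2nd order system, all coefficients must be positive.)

Coefficients: 1, 8, -20. c=-20 not positive, so system is unstable.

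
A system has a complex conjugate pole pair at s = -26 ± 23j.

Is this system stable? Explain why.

Real part of poles is -26 (< 0, left half-plane). Stable.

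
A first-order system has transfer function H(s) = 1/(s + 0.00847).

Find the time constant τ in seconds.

For H(s) = 1/(s + 1/τ), the pole is at -1/τ = -0.00847, so τ = 1/0.00847 = 118.1 s.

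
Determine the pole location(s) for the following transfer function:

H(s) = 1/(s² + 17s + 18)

Discriminant = 17² - 4×1×18 = 289 - 72 = 217 > 0, so two distinct real poles. Using quadratic formula: s = (-17 ± √217)/(2×1) = (-17 ± √217)/2, with √217 ≈ 14.7309. s₁ ≈ -1.1345, s₂ ≈ -15.8655. Poles: s₁ = -1.1345, s₂ = -15.8655.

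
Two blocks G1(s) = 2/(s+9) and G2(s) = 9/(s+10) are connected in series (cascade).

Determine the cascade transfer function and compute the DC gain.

Series: multiply transfer functions. G_eq = 2/(s+9) × 9/(s+10) = 18/((s+9)(s+10)). DC gain = 18/(9×10) = 0.2.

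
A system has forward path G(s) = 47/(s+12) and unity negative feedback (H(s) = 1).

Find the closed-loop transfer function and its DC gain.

T(s) = G/(1+GH) = [47/(s+12)] / [1 + 47/(s+12)] = 47/(s+12+47) = 47/(s+59). DC gain = 47/59 = 0.7966.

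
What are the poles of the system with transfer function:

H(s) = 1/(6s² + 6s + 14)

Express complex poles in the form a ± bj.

Discriminant = 6² - 4×6×14 = 36 - 336 = -300 < 0, so the poles are a complex conjugate pair s = (-6 ± j√300)/(2×6). Real part = -6/(2×6) = -6/12 = -0.5; imaginary part = ±√300/(2×6) ≈ 1.4434. Poles: s = -0.5 ± 1.4434j.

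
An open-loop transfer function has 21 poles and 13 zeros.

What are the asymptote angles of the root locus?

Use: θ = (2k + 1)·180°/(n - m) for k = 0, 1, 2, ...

n - m = 21 - 13 = 8. Angles: θk = (2k + 1)·180°/8 = 22.5°, 67.5°, 112.5°, 157.5°, 202.5°, 247.5°, 292.5°, 337.5°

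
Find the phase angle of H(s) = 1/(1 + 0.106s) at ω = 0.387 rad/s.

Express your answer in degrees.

Phase = -arctan(ωτ) = -arctan(0.387 × 0.106) = -2.3°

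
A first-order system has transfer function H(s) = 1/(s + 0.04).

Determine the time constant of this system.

For H(s) = 1/(s + 1/τ), the pole is at -1/τ = -0.04, so τ = 1/0.04 = 25 s.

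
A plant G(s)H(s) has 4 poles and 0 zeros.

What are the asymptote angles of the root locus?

n - m = 4 - 0 = 4. Angles: θk = (2k + 1)·180°/4 = 45°, 135°, 225°, 315°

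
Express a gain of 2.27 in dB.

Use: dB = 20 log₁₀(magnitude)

dB = 20 log₁₀(2.27) = 7.1 dB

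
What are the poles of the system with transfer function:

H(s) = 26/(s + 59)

Pole is where denominator = 0: s + 59 = 0, so s = -59.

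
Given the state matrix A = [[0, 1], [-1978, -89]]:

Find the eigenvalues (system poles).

det(A - λI) = λ² - (-89)λ + 1978 = (λ - (-43))(λ - (-46)). Eigenvalues: -43, -46.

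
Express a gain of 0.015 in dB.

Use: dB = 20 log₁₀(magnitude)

dB = 20 log₁₀(0.015) = -36.5 dB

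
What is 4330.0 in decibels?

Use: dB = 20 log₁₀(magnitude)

dB = 20 log₁₀(4330.0) = 72.7 dB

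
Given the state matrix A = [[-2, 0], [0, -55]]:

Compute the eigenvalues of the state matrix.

For diagonal matrix, eigenvalues are diagonal entries: λ₁ = -2, λ₂ = -55.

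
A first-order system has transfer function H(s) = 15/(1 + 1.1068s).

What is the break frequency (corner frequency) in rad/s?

Corner frequency = 1/τ = 1/1.1068 = 0.904 rad/s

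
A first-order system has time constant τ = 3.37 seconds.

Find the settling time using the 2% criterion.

For first-order system, 2% settling time ≈ 4τ = 4 × 3.37 = 13.48 s.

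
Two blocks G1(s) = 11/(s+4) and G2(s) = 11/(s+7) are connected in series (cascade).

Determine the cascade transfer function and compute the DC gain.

Series: multiply transfer functions. G_eq = 11/(s+4) × 11/(s+7) = 121/((s+4)(s+7)). DC gain = 121/(4×7) = 4.3214.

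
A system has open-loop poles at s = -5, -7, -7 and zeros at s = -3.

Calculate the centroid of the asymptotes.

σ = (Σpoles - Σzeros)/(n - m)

σ = (Σpoles - Σzeros)/(n - m) = (-19 - (-3))/(3 - 1) = -16/2 = -8.0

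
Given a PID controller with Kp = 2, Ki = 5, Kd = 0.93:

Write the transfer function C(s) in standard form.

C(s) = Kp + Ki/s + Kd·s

Substituting values: C(s) = 2 + 5/s + 0.93s = (0.93s² + 2s + 5)/s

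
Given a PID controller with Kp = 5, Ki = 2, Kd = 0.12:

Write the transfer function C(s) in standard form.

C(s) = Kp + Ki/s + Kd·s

Substituting values: C(s) = 5 + 2/s + 0.12s = (0.12s² + 5s + 2)/s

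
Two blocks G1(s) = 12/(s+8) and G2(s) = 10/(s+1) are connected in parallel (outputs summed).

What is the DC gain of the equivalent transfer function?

Parallel: G_eq = G1 + G2. DC gain = G1(0) + G2(0) = 12/8 + 10/1 = 1.5 + 10 = 11.5.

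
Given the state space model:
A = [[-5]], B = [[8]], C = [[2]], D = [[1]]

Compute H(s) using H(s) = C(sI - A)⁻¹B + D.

(sI - A)⁻¹ = 1/(s + 5). H(s) = 2×8/(s + 5) + 1 = (s + 21)/(s + 5).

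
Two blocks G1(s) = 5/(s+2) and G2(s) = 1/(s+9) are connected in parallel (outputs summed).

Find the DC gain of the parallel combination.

Parallel: G_eq = G1 + G2. DC gain = G1(0) + G2(0) = 5/2 + 1/9 = 2.5 + 0.1111 = 2.6111.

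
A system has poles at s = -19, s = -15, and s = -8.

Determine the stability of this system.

All poles are in the left half-plane. System is stable.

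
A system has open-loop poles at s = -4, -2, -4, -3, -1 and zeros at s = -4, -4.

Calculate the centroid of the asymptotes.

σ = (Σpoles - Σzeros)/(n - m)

σ = (Σpoles - Σzeros)/(n - m) = (-14 - (-8))/(5 - 2) = -6/3 = -2.0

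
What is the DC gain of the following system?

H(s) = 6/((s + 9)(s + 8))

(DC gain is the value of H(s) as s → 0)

DC gain = H(0) = 6/(9 × 8) = 6/72 = 0.0833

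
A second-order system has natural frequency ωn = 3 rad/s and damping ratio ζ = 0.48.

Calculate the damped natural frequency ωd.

ωd = ωn√(1 - ζ²) = 3√(1 - 0.48²) = 2.63 rad/s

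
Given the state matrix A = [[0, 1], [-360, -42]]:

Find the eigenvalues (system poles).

det(A - λI) = λ² - (-42)λ + 360 = (λ - (-30))(λ - (-12)). Eigenvalues: -30, -12.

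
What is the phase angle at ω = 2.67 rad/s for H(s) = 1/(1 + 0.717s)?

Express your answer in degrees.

Phase = -arctan(ωτ) = -arctan(2.67 × 0.717) = -62.4°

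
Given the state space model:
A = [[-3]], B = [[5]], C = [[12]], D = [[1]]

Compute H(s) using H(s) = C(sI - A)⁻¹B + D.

(sI - A)⁻¹ = 1/(s + 3). H(s) = 12×5/(s + 3) + 1 = (s + 63)/(s + 3).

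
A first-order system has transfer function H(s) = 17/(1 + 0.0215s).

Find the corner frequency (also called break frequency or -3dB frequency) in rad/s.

Corner frequency = 1/τ = 1/0.0215 = 46.512 rad/s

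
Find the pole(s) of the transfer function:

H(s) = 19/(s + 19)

Pole is where denominator = 0: s + 19 = 0, so s = -19.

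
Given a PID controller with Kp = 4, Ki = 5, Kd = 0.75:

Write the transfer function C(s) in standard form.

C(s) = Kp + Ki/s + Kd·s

Substituting values: C(s) = 4 + 5/s + 0.75s = (0.75s² + 4s + 5)/s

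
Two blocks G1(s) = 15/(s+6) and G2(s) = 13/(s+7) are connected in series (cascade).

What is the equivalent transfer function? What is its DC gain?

Series: multiply transfer functions. G_eq = 15/(s+6) × 13/(s+7) = 195/((s+6)(s+7)). DC gain = 195/(6×7) = 4.6429.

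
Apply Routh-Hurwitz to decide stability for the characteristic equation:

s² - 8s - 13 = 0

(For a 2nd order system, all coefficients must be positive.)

Coefficients: 1, -8, -13. b=-8, c=-13 not positive, so system is unstable.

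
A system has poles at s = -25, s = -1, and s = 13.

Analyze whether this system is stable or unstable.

Pole(s) at s = 13 are not in the left half-plane. System is unstable.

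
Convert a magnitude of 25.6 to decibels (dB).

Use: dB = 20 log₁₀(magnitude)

dB = 20 log₁₀(25.6) = 28.2 dB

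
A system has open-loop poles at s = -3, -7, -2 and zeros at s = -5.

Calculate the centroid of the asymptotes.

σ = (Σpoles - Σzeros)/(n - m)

σ = (Σpoles - Σzeros)/(n - m) = (-12 - (-5))/(3 - 1) = -7/2 = -3.5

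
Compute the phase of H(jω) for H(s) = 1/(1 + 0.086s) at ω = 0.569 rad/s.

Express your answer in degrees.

Phase = -arctan(ωτ) = -arctan(0.569 × 0.086) = -2.8°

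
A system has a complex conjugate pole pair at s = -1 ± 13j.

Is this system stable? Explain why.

Real part of poles is -1 (< 0, left half-plane). Stable.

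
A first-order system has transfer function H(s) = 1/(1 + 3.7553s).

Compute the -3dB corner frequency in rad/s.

Corner frequency = 1/τ = 1/3.7553 = 0.266 rad/s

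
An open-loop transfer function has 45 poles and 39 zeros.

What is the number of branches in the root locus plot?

Root locus has n branches where n = number of poles = 45.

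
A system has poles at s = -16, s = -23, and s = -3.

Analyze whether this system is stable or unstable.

All poles are in the left half-plane. System is stable.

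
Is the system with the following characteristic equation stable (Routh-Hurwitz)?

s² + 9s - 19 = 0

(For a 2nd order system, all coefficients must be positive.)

Coefficients: 1, 9, -19. c=-19 not positive, so system is unstable.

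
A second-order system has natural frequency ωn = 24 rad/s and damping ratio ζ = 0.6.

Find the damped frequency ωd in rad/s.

ωd = ωn√(1 - ζ²) = 24√(1 - 0.6²) = 19.2 rad/s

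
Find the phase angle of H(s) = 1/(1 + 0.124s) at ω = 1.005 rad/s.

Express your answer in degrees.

Phase = -arctan(ωτ) = -arctan(1.005 × 0.124) = -7.1°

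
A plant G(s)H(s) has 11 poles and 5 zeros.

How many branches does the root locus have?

Root locus has n branches where n = number of poles = 11.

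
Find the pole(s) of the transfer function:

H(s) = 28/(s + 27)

Pole is where denominator = 0: s + 27 = 0, so s = -27.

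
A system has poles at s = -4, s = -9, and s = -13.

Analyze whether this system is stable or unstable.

All poles are in the left half-plane. System is stable.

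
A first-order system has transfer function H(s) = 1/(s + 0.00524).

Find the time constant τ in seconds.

For H(s) = 1/(s + 1/τ), the pole is at -1/τ = -0.00524, so τ = 1/0.00524 = 190.8 s.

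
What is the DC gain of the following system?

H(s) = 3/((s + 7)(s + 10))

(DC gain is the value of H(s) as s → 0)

DC gain = H(0) = 3/(7 × 10) = 3/70 = 0.0429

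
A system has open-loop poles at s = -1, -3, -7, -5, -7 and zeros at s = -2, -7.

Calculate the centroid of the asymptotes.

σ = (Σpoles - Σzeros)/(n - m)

σ = (Σpoles - Σzeros)/(n - m) = (-23 - (-9))/(5 - 2) = -14/3 = -4.67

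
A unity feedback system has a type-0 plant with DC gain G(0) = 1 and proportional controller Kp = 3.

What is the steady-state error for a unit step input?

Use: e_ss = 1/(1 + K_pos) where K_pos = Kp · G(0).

K_pos = Kp · G(0) = 3 × 1 = 3. e_ss = 1/(1 + 3) = 0.25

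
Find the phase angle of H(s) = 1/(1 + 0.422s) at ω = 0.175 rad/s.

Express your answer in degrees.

Phase = -arctan(ωτ) = -arctan(0.175 × 0.422) = -4.2°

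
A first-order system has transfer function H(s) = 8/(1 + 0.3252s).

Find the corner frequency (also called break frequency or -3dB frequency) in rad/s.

Corner frequency = 1/τ = 1/0.3252 = 3.075 rad/s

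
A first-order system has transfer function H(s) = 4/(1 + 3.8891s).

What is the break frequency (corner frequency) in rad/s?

Corner frequency = 1/τ = 1/3.8891 = 0.257 rad/s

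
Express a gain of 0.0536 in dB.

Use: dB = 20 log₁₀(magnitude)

dB = 20 log₁₀(0.0536) = -25.4 dB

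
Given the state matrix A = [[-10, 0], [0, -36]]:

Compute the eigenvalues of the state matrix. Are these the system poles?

For diagonal matrix, eigenvalues are diagonal entries: λ₁ = -10, λ₂ = -36. Eigenvalues of A = system poles.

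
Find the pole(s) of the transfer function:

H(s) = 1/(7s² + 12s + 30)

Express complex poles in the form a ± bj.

Discriminant = 12² - 4×7×30 = 144 - 840 = -696 < 0, so the poles are a complex conjugate pair s = (-12 ± j√696)/(2×7). Real part = -12/(2×7) = -12/14 ≈ -0.8571; imaginary part = ±√696/(2×7) ≈ 1.8844. Poles: s = -0.8571 ± 1.8844j.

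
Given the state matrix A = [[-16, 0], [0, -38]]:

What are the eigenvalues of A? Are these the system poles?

For diagonal matrix, eigenvalues are diagonal entries: λ₁ = -16, λ₂ = -38. Eigenvalues of A = system poles.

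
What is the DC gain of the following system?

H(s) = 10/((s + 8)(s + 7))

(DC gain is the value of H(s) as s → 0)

DC gain = H(0) = 10/(8 × 7) = 10/56 = 0.1786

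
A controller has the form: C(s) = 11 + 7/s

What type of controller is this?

This is a Proportional-Integral (PI) controller.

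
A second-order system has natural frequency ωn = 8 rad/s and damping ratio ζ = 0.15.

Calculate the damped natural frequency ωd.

ωd = ωn√(1 - ζ²) = 8√(1 - 0.15²) = 7.91 rad/s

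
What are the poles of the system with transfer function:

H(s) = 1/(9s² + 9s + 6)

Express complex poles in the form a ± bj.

Discriminant = 9² - 4×9×6 = 81 - 216 = -135 < 0, so the poles are a complex conjugate pair s = (-9 ± j√135)/(2×9). Real part = -9/(2×9) = -9/18 = -0.5; imaginary part = ±√135/(2×9) ≈ 0.6455. Poles: s = -0.5 ± 0.6455j.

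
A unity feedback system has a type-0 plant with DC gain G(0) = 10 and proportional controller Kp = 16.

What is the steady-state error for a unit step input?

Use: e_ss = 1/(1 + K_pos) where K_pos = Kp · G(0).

K_pos = Kp · G(0) = 16 × 10 = 160. e_ss = 1/(1 + 160) = 0.0062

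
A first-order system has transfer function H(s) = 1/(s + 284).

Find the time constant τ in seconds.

For H(s) = 1/(s + 1/τ), the pole is at -1/τ = -284, so τ = 1/284 = 0.0035 s.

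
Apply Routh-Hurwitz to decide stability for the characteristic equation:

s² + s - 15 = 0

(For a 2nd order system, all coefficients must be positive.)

Coefficients: 1, 1, -15. c=-15 not positive, so system is unstable.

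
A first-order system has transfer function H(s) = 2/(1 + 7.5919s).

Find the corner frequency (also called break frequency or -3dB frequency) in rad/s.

Corner frequency = 1/τ = 1/7.5919 = 0.132 rad/s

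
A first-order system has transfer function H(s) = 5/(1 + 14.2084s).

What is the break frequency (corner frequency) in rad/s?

Corner frequency = 1/τ = 1/14.2084 = 0.07 rad/s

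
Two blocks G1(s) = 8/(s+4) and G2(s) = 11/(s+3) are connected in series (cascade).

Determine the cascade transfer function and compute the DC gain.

Series: multiply transfer functions. G_eq = 8/(s+4) × 11/(s+3) = 88/((s+4)(s+3)). DC gain = 88/(4×3) = 7.3333.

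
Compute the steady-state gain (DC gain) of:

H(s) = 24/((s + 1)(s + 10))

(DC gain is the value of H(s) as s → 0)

DC gain = H(0) = 24/(1 × 10) = 24/10 = 2.4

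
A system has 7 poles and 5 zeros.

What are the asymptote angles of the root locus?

n - m = 7 - 5 = 2. Angles: θk = (2k + 1)·180°/2 = 90°, 270°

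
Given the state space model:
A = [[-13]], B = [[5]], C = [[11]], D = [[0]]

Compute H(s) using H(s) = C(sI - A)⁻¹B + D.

(sI - A)⁻¹ = 1/(s + 13). H(s) = 11 × 5/(s + 13) + 0 = 55/(s + 13).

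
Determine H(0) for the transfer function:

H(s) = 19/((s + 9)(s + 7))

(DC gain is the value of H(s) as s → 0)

DC gain = H(0) = 19/(9 × 7) = 19/63 = 0.3016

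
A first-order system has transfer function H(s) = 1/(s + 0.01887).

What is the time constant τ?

For H(s) = 1/(s + 1/τ), the pole is at -1/τ = -0.01887, so τ = 1/0.01887 = 52.99 s.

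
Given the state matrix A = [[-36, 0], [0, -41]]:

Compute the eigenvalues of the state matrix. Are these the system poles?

For diagonal matrix, eigenvalues are diagonal entries: λ₁ = -36, λ₂ = -41. Eigenvalues of A = system poles.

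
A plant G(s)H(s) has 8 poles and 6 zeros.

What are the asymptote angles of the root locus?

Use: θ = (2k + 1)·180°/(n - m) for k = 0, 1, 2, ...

n - m = 8 - 6 = 2. Angles: θk = (2k + 1)·180°/2 = 90°, 270°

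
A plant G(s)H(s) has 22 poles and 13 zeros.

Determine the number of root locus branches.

Root locus has n branches where n = number of poles = 22.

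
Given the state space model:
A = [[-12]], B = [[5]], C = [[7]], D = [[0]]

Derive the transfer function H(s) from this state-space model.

(sI - A)⁻¹ = 1/(s + 12). H(s) = 7 × 5/(s + 12) + 0 = 35/(s + 12).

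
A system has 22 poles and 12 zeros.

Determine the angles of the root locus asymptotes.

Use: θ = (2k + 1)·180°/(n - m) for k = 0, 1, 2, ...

n - m = 22 - 12 = 10. Angles: θk = (2k + 1)·180°/10 = 18°, 54°, 90°, 126°, 162°, 198°, 234°, 270°, 306°, 342°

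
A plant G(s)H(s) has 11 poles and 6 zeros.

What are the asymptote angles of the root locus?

n - m = 11 - 6 = 5. Angles: θk = (2k + 1)·180°/5 = 36°, 108°, 180°, 252°, 324°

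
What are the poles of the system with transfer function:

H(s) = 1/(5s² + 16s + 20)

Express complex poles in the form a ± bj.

Discriminant = 16² - 4×5×20 = 256 - 400 = -144 < 0, so the poles are a complex conjugate pair s = (-16 ± j√144)/(2×5). Real part = -16/(2×5) = -16/10 = -1.6; imaginary part = ±√144/(2×5) = 12/10 = 1.2. Poles: s = -1.6 ± 1.2j.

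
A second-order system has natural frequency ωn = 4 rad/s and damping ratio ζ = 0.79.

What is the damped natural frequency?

ωd = ωn√(1 - ζ²) = 4√(1 - 0.79²) = 2.45 rad/s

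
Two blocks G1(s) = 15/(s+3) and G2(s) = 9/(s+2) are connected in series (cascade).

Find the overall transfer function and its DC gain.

Series: multiply transfer functions. G_eq = 15/(s+3) × 9/(s+2) = 135/((s+3)(s+2)). DC gain = 135/(3×2) = 22.5.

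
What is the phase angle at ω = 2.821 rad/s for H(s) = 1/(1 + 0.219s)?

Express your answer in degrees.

Phase = -arctan(ωτ) = -arctan(2.821 × 0.219) = -31.7°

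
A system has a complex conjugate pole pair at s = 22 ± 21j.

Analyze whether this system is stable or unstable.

Real part of poles is 22 (> 0, right half-plane). Unstable.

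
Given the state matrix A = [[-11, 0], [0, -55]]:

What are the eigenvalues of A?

For diagonal matrix, eigenvalues are diagonal entries: λ₁ = -11, λ₂ = -55.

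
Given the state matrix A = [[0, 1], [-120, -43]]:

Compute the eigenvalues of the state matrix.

det(A - λI) = λ² - (-43)λ + 120 = (λ - (-40))(λ - (-3)). Eigenvalues: -40, -3.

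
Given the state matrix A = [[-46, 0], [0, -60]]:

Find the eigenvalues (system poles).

For diagonal matrix, eigenvalues are diagonal entries: λ₁ = -46, λ₂ = -60.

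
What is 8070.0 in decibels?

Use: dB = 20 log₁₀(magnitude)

dB = 20 log₁₀(8070.0) = 78.1 dB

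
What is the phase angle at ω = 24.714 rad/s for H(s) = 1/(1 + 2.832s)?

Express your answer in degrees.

Phase = -arctan(ωτ) = -arctan(24.714 × 2.832) = -89.2°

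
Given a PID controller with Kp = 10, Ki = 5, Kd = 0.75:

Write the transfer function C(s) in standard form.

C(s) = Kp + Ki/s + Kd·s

Substituting values: C(s) = 10 + 5/s + 0.75s = (0.75s² + 10s + 5)/s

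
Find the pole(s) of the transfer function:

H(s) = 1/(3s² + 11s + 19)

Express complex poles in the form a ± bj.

Discriminant = 11² - 4×3×19 = 121 - 228 = -107 < 0, so the poles are a complex conjugate pair s = (-11 ± j√107)/(2×3). Real part = -11/(2×3) = -11/6 ≈ -1.8333; imaginary part = ±√107/(2×3) ≈ 1.7240. Poles: s = -1.8333 ± 1.7240j.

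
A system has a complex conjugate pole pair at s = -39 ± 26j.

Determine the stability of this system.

Real part of poles is -39 (< 0, left half-plane). Stable.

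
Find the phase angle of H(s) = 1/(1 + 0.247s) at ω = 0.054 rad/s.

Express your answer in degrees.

Phase = -arctan(ωτ) = -arctan(0.054 × 0.247) = -0.8°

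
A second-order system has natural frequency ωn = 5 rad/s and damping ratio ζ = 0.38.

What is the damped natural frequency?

ωd = ωn√(1 - ζ²) = 5√(1 - 0.38²) = 4.62 rad/s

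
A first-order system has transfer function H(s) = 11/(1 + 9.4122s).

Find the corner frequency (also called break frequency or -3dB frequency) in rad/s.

Corner frequency = 1/τ = 1/9.4122 = 0.106 rad/s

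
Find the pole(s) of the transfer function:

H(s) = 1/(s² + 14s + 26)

Discriminant = 14² - 4×1×26 = 196 - 104 = 92 > 0, so two distinct real poles. Using quadratic formula: s = (-14 ± √92)/(2×1) = (-14 ± √92)/2, with √92 ≈ 9.5917. s₁ ≈ -2.2042, s₂ ≈ -11.7958. Poles: s₁ = -2.2042, s₂ = -11.7958.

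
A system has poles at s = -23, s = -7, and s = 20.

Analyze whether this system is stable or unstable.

Pole(s) at s = 20 are not in the left half-plane. System is unstable.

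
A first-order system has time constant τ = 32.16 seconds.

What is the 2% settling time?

For first-order system, 2% settling time ≈ 4τ = 4 × 32.16 = 128.64 s.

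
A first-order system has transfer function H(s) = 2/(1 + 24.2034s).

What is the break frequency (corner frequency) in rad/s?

Corner frequency = 1/τ = 1/24.2034 = 0.041 rad/s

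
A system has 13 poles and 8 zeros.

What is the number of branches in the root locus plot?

Root locus has n branches where n = number of poles = 13.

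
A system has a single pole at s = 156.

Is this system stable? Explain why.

Pole at s = 156 is in the right half-plane. Unstable.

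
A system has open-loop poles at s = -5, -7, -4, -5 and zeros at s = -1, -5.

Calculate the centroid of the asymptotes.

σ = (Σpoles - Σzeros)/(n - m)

σ = (Σpoles - Σzeros)/(n - m) = (-21 - (-6))/(4 - 2) = -15/2 = -7.5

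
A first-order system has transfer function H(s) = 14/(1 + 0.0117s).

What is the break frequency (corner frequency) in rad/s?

Corner frequency = 1/τ = 1/0.0117 = 85.47 rad/s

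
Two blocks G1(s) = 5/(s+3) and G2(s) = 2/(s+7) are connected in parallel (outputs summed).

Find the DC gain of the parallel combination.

Parallel: G_eq = G1 + G2. DC gain = G1(0) + G2(0) = 5/3 + 2/7 = 1.6667 + 0.2857 = 1.9524.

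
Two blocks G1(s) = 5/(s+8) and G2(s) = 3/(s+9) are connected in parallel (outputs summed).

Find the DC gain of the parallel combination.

Parallel: G_eq = G1 + G2. DC gain = G1(0) + G2(0) = 5/8 + 3/9 = 0.625 + 0.3333 = 0.9583.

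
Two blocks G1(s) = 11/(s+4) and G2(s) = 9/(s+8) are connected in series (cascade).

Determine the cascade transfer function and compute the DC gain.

Series: multiply transfer functions. G_eq = 11/(s+4) × 9/(s+8) = 99/((s+4)(s+8)). DC gain = 99/(4×8) = 3.09375.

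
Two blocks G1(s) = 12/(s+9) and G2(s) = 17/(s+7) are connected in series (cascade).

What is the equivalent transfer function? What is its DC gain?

Series: multiply transfer functions. G_eq = 12/(s+9) × 17/(s+7) = 204/((s+9)(s+7)). DC gain = 204/(9×7) = 3.2381.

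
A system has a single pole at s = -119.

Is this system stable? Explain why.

Pole at s = -119 is in the left half-plane. Stable.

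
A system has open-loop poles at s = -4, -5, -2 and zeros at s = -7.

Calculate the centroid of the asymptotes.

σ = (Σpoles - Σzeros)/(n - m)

σ = (Σpoles - Σzeros)/(n - m) = (-11 - (-7))/(3 - 1) = -4/2 = -2.0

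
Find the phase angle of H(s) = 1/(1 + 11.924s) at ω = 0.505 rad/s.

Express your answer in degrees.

Phase = -arctan(ωτ) = -arctan(0.505 × 11.924) = -80.6°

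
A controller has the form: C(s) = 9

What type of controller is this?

This is a Proportional (P) controller.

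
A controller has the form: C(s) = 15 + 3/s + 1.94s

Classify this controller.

This is a Proportional-Integral-Derivative (PID) controller.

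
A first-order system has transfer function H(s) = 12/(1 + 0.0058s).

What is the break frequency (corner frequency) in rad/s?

Corner frequency = 1/τ = 1/0.0058 = 172.414 rad/s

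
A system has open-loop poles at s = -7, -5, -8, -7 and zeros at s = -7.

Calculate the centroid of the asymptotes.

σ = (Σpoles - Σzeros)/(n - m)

σ = (Σpoles - Σzeros)/(n - m) = (-27 - (-7))/(4 - 1) = -20/3 = -6.67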